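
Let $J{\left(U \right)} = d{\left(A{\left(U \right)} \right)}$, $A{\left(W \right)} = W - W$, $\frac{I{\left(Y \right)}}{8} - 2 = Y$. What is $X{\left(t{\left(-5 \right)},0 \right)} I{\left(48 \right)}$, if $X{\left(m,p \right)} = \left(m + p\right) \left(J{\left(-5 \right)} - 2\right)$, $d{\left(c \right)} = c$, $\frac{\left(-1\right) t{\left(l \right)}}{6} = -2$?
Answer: $-9600$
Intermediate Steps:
$I{\left(Y \right)} = 16 + 8 Y$
$t{\left(l \right)} = 12$ ($t{\left(l \right)} = \left(-6\right) \left(-2\right) = 12$)
$A{\left(W \right)} = 0$
$J{\left(U \right)} = 0$
$X{\left(m,p \right)} = - 2 m - 2 p$ ($X{\left(m,p \right)} = \left(m + p\right) \left(0 - 2\right) = \left(m + p\right) \left(-2\right) = - 2 m - 2 p$)
$X{\left(t{\left(-5 \right)},0 \right)} I{\left(48 \right)} = \left(\left(-2\right) 12 - 0\right) \left(16 + 8 \cdot 48\right) = \left(-24 + 0\right) \left(16 + 384\right) = \left(-24\right) 400 = -9600$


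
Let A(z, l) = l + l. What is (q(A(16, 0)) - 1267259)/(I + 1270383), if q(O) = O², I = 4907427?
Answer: -1267259/6177810 ≈ -0.20513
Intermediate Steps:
A(z, l) = 2*l
(q(A(16, 0)) - 1267259)/(I + 1270383) = ((2*0)² - 1267259)/(4907427 + 1270383) = (0² - 1267259)/6177810 = (0 - 1267259)*(1/6177810) = -1267259*1/6177810 = -1267259/6177810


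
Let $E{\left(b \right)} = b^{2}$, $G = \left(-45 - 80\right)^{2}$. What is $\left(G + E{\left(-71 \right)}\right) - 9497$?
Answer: $11169$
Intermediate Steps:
$G = 15625$ ($G = \left(-125\right)^{2} = 15625$)
$\left(G + E{\left(-71 \right)}\right) - 9497 = \left(15625 + \left(-71\right)^{2}\right) - 9497 = \left(15625 + 5041\right) - 9497 = 20666 - 9497 = 11169$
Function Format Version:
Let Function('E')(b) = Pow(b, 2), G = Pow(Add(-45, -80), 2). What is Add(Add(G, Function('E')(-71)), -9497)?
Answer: 11169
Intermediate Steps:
G = 15625 (G = Pow(-125, 2) = 15625)
Add(Add(G, Function('E')(-71)), -9497) = Add(Add(15625, Pow(-71, 2)), -9497) = Add(Add(15625, 5041), -9497) = Add(20666, -9497) = 11169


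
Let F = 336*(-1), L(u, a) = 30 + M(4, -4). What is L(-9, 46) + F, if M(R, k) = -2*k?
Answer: -298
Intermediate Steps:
L(u, a) = 38 (L(u, a) = 30 - 2*(-4) = 30 + 8 = 38)
F = -336
L(-9, 46) + F = 38 - 336 = -298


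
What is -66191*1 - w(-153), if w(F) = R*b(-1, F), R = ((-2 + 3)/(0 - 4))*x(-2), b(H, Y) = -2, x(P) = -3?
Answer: -132379/2 ≈ -66190.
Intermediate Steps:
R = 3/4 (R = ((-2 + 3)/(0 - 4))*(-3) = (1/(-4))*(-3) = (1*(-1/4))*(-3) = -1/4*(-3) = 3/4 ≈ 0.75000)
w(F) = -3/2 (w(F) = (3/4)*(-2) = -3/2)
-66191*1 - w(-153) = -66191*1 - 1*(-3/2) = -66191 + 3/2 = -132379/2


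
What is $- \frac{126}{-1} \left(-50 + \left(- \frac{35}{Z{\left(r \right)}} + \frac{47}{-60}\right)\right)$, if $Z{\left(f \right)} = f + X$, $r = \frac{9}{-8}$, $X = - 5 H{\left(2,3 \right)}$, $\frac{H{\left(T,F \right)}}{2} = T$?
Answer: $- \frac{10461003}{1690} \approx -6189.9$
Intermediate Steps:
$H{\left(T,F \right)} = 2 T$
$X = -20$ ($X = - 5 \cdot 2 \cdot 2 = \left(-5\right) 4 = -20$)
$r = - \frac{9}{8}$ ($r = 9 \left(- \frac{1}{8}\right) = - \frac{9}{8} \approx -1.125$)
$Z{\left(f \right)} = -20 + f$ ($Z{\left(f \right)} = f - 20 = -20 + f$)
$- \frac{126}{-1} \left(-50 + \left(- \frac{35}{Z{\left(r \right)}} + \frac{47}{-60}\right)\right) = - \frac{126}{-1} \left(-50 - \left(\frac{47}{60} + \frac{35}{-20 - \frac{9}{8}}\right)\right) = \left(-126\right) \left(-1\right) \left(-50 - \left(\frac{47}{60} + \frac{35}{- \frac{169}{8}}\right)\right) = 126 \left(-50 - - \frac{8857}{10140}\right) = 126 \left(-50 + \left(\frac{280}{169} - \frac{47}{60}\right)\right) = 126 \left(-50 + \frac{8857}{10140}\right) = 126 \left(- \frac{498143}{10140}\right) = - \frac{10461003}{1690}$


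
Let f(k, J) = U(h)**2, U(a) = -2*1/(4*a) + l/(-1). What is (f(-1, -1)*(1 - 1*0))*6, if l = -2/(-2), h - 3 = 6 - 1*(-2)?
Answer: 1587/242 ≈ 6.5579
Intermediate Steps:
h = 11 (h = 3 + (6 - 1*(-2)) = 3 + (6 + 2) = 3 + 8 = 11)
l = 1 (l = -2*(-1/2) = 1)
U(a) = -1 - 1/(2*a) (U(a) = -2*1/(4*a) + 1/(-1) = -1/(2*a) + 1*(-1) = -1/(2*a) - 1 = -1 - 1/(2*a))
f(k, J) = 529/484 (f(k, J) = ((-1/2 - 1*11)/11)**2 = ((-1/2 - 11)/11)**2 = ((1/11)*(-23/2))**2 = (-23/22)**2 = 529/484)
(f(-1, -1)*(1 - 1*0))*6 = (529*(1 - 1*0)/484)*6 = (529*(1 + 0)/484)*6 = ((529/484)*1)*6 = (529/484)*6 = 1587/242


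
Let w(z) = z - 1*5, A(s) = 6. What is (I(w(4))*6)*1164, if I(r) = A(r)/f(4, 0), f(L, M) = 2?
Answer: 20952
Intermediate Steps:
w(z) = -5 + z (w(z) = z - 5 = -5 + z)
I(r) = 3 (I(r) = 6/2 = 6*(½) = 3)
(I(w(4))*6)*1164 = (3*6)*1164 = 18*1164 = 20952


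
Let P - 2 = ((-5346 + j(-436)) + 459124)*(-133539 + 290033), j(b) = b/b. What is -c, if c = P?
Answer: -71013690828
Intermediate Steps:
j(b) = 1
P = 71013690828 (P = 2 + ((-5346 + 1) + 459124)*(-133539 + 290033) = 2 + (-5345 + 459124)*156494 = 2 + 453779*156494 = 2 + 71013690826 = 71013690828)
c = 71013690828
-c = -1*71013690828 = -71013690828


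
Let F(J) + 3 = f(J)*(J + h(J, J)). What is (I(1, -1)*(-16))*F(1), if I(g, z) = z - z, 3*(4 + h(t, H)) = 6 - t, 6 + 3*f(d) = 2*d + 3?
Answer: 0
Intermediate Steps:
f(d) = -1 + 2*d/3 (f(d) = -2 + (2*d + 3)/3 = -2 + (3 + 2*d)/3 = -2 + (1 + 2*d/3) = -1 + 2*d/3)
h(t, H) = -2 - t/3 (h(t, H) = -4 + (6 - t)/3 = -4 + (2 - t/3) = -2 - t/3)
F(J) = -3 + (-1 + 2*J/3)*(-2 + 2*J/3) (F(J) = -3 + (-1 + 2*J/3)*(J + (-2 - J/3)) = -3 + (-1 + 2*J/3)*(-2 + 2*J/3))
I(g, z) = 0
(I(1, -1)*(-16))*F(1) = (0*(-16))*(-1 - 2*1 + (4/9)*1²) = 0*(-1 - 2 + (4/9)*1) = 0*(-1 - 2 + 4/9) = 0*(-23/9) = 0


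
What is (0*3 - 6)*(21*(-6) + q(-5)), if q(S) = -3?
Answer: 774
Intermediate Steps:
(0*3 - 6)*(21*(-6) + q(-5)) = (0*3 - 6)*(21*(-6) - 3) = (0 - 6)*(-126 - 3) = -6*(-129) = 774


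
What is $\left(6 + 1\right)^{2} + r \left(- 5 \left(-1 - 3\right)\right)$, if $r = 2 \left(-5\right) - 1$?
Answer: $-171$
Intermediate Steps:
$r = -11$ ($r = -10 - 1 = -11$)
$\left(6 + 1\right)^{2} + r \left(- 5 \left(-1 - 3\right)\right) = \left(6 + 1\right)^{2} - 11 \left(- 5 \left(-1 - 3\right)\right) = 7^{2} - 11 \left(\left(-5\right) \left(-4\right)\right) = 49 - 220 = -171$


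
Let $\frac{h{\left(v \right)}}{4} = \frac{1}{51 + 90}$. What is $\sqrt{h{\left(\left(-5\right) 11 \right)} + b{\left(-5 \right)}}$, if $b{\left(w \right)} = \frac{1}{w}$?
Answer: $\frac{11 i \sqrt{705}}{705} \approx 0.41428 i$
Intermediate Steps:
$h{\left(v \right)} = \frac{4}{141}$ ($h{\left(v \right)} = \frac{4}{51 + 90} = \frac{4}{141}$)
$\sqrt{h{\left(\left(-5\right) 11 \right)} + b{\left(-5 \right)}} = \sqrt{\frac{4}{141} + \frac{1}{-5}} = \sqrt{\frac{4}{141} - \frac{1}{5}} = \sqrt{- \frac{121}{705}} = \frac{11 i \sqrt{705}}{705}$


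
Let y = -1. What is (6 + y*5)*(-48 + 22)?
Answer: -26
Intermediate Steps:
(6 + y*5)*(-48 + 22) = (6 - 1*5)*(-48 + 22) = (6 - 5)*(-26) = 1*(-26) = -26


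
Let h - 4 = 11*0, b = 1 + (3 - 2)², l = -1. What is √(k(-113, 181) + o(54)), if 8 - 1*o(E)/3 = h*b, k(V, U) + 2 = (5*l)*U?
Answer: I*√907 ≈ 30.116*I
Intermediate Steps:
b = 2 (b = 1 + 1² = 1 + 1 = 2)
k(V, U) = -2 - 5*U (k(V, U) = -2 + (5*(-1))*U = -2 - 5*U)
h = 4 (h = 4 + 11*0 = 4 + 0 = 4)
o(E) = 0 (o(E) = 24 - 12*2 = 24 - 3*8 = 24 - 24 = 0)
√(k(-113, 181) + o(54)) = √((-2 - 5*181) + 0) = √((-2 - 905) + 0) = √(-907 + 0) = √(-907) = I*√907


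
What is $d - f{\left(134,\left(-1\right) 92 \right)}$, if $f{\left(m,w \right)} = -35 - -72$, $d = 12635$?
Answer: $12598$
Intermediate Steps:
$f{\left(m,w \right)} = 37$ ($f{\left(m,w \right)} = -35 + 72 = 37$)
$d - f{\left(134,\left(-1\right) 92 \right)} = 12635 - 37 = 12598$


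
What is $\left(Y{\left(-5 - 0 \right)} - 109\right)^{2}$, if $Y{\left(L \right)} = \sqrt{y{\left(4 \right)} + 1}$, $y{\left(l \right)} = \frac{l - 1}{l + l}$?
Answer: $\frac{\left(436 - \sqrt{22}\right)^{2}}{16} \approx 11627.0$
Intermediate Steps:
$y{\left(l \right)} = \frac{-1 + l}{2 l}$
$Y{\left(L \right)} = \frac{\sqrt{22}}{4}$ ($Y{\left(L \right)} = \sqrt{\frac{-1 + 4}{2 \cdot 4} + 1} = \sqrt{\frac{1}{2} \cdot \frac{1}{4} \cdot 3 + 1} = \sqrt{\frac{3}{8} + 1} = \sqrt{\frac{11}{8}} = \frac{\sqrt{22}}{4}$)
$\left(Y{\left(-5 - 0 \right)} - 109\right)^{2} = \left(\frac{\sqrt{22}}{4} - 109\right)^{2} = \left(-109 + \frac{\sqrt{22}}{4}\right)^{2}$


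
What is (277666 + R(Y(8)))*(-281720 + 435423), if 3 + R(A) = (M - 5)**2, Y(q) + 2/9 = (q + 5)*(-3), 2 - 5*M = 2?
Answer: 42681478664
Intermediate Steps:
M = 0 (M = 2/5 - 1/5*2 = 2/5 - 2/5 = 0)
Y(q) = -137/9 - 3*q (Y(q) = -2/9 + (q + 5)*(-3) = -2/9 + (5 + q)*(-3) = -2/9 + (-15 - 3*q) = -137/9 - 3*q)
R(A) = 22 (R(A) = -3 + (0 - 5)**2 = -3 + (-5)**2 = -3 + 25 = 22)
(277666 + R(Y(8)))*(-281720 + 435423) = (277666 + 22)*(-281720 + 435423) = 277688*153703 = 42681478664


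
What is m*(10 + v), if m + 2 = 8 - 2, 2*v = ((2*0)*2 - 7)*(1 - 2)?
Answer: 54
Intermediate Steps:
v = 7/2 (v = (((2*0)*2 - 7)*(1 - 2))/2 = ((0*2 - 7)*(-1))/2 = ((0 - 7)*(-1))/2 = (-7*(-1))/2 = (1/2)*7 = 7/2 ≈ 3.5000)
m = 4 (m = -2 + (8 - 2) = -2 + 6 = 4)
m*(10 + v) = 4*(10 + 7/2) = 4*(27/2) = 54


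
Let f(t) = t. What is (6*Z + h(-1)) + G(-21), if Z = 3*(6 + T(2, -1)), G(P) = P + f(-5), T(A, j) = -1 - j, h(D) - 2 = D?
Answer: 83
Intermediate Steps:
h(D) = 2 + D
G(P) = -5 + P (G(P) = P - 5 = -5 + P)
Z = 18 (Z = 3*(6 + (-1 - 1*(-1))) = 3*(6 + (-1 + 1)) = 3*(6 + 0) = 3*6 = 18)
(6*Z + h(-1)) + G(-21) = (6*18 + (2 - 1)) + (-5 - 21) = (108 + 1) - 26 = 109 - 26 = 83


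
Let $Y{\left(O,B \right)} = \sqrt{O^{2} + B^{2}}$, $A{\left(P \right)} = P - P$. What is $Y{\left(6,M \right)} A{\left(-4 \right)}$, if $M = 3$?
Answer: $0$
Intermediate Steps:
$A{\left(P \right)} = 0$
$Y{\left(O,B \right)} = \sqrt{B^{2} + O^{2}}$
$Y{\left(6,M \right)} A{\left(-4 \right)} = \sqrt{3^{2} + 6^{2}} \cdot 0 = \sqrt{9 + 36} \cdot 0 = \sqrt{45} \cdot 0 = 3 \sqrt{5} \cdot 0 = 0$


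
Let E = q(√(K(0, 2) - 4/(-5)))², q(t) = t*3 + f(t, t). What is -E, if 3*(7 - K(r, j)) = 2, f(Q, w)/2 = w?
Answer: -535/3 ≈ -178.33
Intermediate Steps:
f(Q, w) = 2*w
K(r, j) = 19/3 (K(r, j) = 7 - ⅓*2 = 7 - ⅔ = 19/3)
q(t) = 5*t (q(t) = t*3 + 2*t = 3*t + 2*t = 5*t)
E = 535/3 (E = (5*√(19/3 - 4/(-5)))² = (5*√(19/3 - 4*(-⅕)))² = (5*√(19/3 + ⅘))² = (5*√(107/15))² = (5*(√1605/15))² = (√1605/3)² = 535/3 ≈ 178.33)
-E = -1*535/3 = -535/3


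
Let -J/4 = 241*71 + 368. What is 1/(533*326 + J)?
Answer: 1/103842 ≈ 9.6300e-6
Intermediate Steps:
J = -69916 (J = -4*(241*71 + 368) = -4*(17111 + 368) = -4*17479 = -69916)
1/(533*326 + J) = 1/(533*326 - 69916) = 1/(173758 - 69916) = 1/103842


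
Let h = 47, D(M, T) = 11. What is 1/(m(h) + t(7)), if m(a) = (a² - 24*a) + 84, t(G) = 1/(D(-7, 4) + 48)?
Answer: 59/68736 ≈ 0.00085836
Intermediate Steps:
t(G) = 1/59 (t(G) = 1/(11 + 48) = 1/59)
m(a) = 84 + a² - 24*a
1/(m(h) + t(7)) = 1/((84 + 47² - 24*47) + 1/59) = 1/((84 + 2209 - 1128) + 1/59) = 1/(1165 + 1/59) = 1/(68736/59) = 59/68736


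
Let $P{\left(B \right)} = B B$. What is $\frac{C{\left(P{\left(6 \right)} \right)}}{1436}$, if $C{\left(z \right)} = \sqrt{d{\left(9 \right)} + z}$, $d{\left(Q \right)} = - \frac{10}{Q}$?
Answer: $\frac{\sqrt{314}}{4308} \approx 0.0041133$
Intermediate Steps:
$P{\left(B \right)} = B^{2}$
$C{\left(z \right)} = \sqrt{- \frac{10}{9} + z}$
$\frac{C{\left(P{\left(6 \right)} \right)}}{1436} = \frac{\frac{1}{3} \sqrt{-10 + 9 \cdot 6^{2}}}{1436} = \frac{\sqrt{-10 + 9 \cdot 36}}{3} \cdot \frac{1}{1436} = \frac{\sqrt{-10 + 324}}{3} \cdot \frac{1}{1436} = \frac{\sqrt{314}}{3} \cdot \frac{1}{1436} = \frac{\sqrt{314}}{4308}$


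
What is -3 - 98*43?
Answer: -4217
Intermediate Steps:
-3 - 98*43 = -3 - 4214 = -4217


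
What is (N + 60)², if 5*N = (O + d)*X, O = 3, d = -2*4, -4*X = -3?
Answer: 56169/16 ≈ 3510.6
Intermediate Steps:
X = ¾ (X = -¼*(-3) = ¾ ≈ 0.75000)
d = -8
N = -¾ (N = ((3 - 8)*(¾))/5 = (-5*¾)/5 = (⅕)*(-15/4) = -¾ ≈ -0.75000)
(N + 60)² = (-¾ + 60)² = (237/4)² = 56169/16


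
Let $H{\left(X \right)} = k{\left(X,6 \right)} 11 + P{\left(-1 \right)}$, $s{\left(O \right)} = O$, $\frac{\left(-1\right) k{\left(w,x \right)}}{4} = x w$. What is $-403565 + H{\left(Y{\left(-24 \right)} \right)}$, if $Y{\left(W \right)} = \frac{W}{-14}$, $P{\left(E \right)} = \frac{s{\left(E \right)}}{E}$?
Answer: $- \frac{2828116}{7} \approx -4.0402 \cdot 10^{5}$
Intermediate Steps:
$k{\left(w,x \right)} = - 4 w x$ ($k{\left(w,x \right)} = - 4 x w = - 4 w x$)
$P{\left(E \right)} = 1$ ($P{\left(E \right)} = \frac{E}{E} = 1$)
$Y{\left(W \right)} = - \frac{W}{14}$ ($Y{\left(W \right)} = W \left(- \frac{1}{14}\right) = - \frac{W}{14}$)
$H{\left(X \right)} = 1 - 264 X$ ($H{\left(X \right)} = \left(-4\right) X 6 \cdot 11 + 1 = - 24 X 11 + 1 = - 264 X + 1 = 1 - 264 X$)
$-403565 + H{\left(Y{\left(-24 \right)} \right)} = -403565 + \left(1 - 264 \left(\left(- \frac{1}{14}\right) \left(-24\right)\right)\right) = -403565 + \left(1 - \frac{3168}{7}\right) = -403565 - \frac{3161}{7} = - \frac{2828116}{7}$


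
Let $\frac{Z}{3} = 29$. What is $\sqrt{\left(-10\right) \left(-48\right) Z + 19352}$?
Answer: $2 \sqrt{15278} \approx 247.21$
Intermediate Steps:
$Z = 87$ ($Z = 3 \cdot 29 = 87$)
$\sqrt{\left(-10\right) \left(-48\right) Z + 19352} = \sqrt{\left(-10\right) \left(-48\right) 87 + 19352} = \sqrt{480 \cdot 87 + 19352} = \sqrt{41760 + 19352} = \sqrt{61112} = 2 \sqrt{15278}$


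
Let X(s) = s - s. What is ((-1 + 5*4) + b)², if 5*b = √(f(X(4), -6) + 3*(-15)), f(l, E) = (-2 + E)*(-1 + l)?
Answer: (95 + I*√37)²/25 ≈ 359.52 + 46.229*I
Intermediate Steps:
X(s) = 0
f(l, E) = (-1 + l)*(-2 + E)
b = I*√37/5 (b = √((2 - 1*(-6) - 2*0 - 6*0) + 3*(-15))/5 = √((2 + 6 + 0 + 0) - 45)/5 = √(8 - 45)/5 = √(-37)/5 = (I*√37)/5 = I*√37/5 ≈ 1.2166*I)
((-1 + 5*4) + b)² = ((-1 + 5*4) + I*√37/5)² = ((-1 + 20) + I*√37/5)² = (19 + I*√37/5)²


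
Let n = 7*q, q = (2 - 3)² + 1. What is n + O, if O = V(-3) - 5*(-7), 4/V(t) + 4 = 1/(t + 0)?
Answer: 625/13 ≈ 48.077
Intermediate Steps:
q = 2 (q = (-1)² + 1 = 1 + 1 = 2)
V(t) = 4/(-4 + 1/t) (V(t) = 4/(-4 + 1/(t + 0)) = 4/(-4 + 1/t))
n = 14 (n = 7*2 = 14)
O = 443/13 (O = -4*(-3)/(-1 + 4*(-3)) - 5*(-7) = -4*(-3)/(-1 - 12) + 35 = -4*(-3)/(-13) + 35 = -4*(-3)*(-1/13) + 35 = -12/13 + 35 = 443/13 ≈ 34.077)
n + O = 14 + 443/13 = 625/13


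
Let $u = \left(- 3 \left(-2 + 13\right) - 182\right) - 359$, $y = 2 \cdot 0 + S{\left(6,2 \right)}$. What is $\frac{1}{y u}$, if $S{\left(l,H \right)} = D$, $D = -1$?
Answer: $\frac{1}{574} \approx 0.0017422$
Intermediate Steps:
$S{\left(l,H \right)} = -1$
$y = -1$ ($y = 2 \cdot 0 - 1 = 0 - 1 = -1$)
$u = -574$ ($u = \left(\left(-3\right) 11 - 182\right) - 359 = \left(-33 - 182\right) - 359 = -215 - 359 = -574$)
$\frac{1}{y u} = \frac{1}{\left(-1\right) \left(-574\right)} = \frac{1}{574}$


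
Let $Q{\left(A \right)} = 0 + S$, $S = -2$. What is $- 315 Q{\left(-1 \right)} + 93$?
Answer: $723$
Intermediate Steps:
$Q{\left(A \right)} = -2$ ($Q{\left(A \right)} = 0 - 2 = -2$)
$- 315 Q{\left(-1 \right)} + 93 = \left(-315\right) \left(-2\right) + 93 = 630 + 93 = 723$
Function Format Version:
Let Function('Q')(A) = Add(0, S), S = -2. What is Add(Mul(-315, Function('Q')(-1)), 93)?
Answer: 723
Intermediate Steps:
Function('Q')(A) = -2 (Function('Q')(A) = Add(0, -2) = -2)
Add(Mul(-315, Function('Q')(-1)), 93) = Add(Mul(-315, -2), 93) = Add(630, 93) = 723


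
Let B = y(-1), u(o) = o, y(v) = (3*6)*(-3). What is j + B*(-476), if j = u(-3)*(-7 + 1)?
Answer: 25722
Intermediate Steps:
y(v) = -54 (y(v) = 18*(-3) = -54)
B = -54
j = 18 (j = -3*(-7 + 1) = -3*(-6) = 18)
j + B*(-476) = 18 - 54*(-476) = 18 + 25704 = 25722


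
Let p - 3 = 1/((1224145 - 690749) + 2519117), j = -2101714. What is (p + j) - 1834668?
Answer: -12015848070426/3052513 ≈ -3.9364e+6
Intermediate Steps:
p = 9157540/3052513 (p = 3 + 1/((1224145 - 690749) + 2519117) = 3 + 1/(533396 + 2519117) = 3 + 1/3052513 = 9157540/3052513 ≈ 3.0000)
(p + j) - 1834668 = (9157540/3052513 - 2101714) - 1834668 = -6415500149742/3052513 - 1834668 = -12015848070426/3052513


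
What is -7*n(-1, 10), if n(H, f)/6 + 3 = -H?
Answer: 84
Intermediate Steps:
n(H, f) = -18 - 6*H (n(H, f) = -18 + 6*(-H) = -18 - 6*H)
-7*n(-1, 10) = -7*(-18 - 6*(-1)) = -7*(-18 + 6) = -7*(-12) = 84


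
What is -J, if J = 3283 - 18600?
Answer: 15317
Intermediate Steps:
J = -15317
-J = -1*(-15317) = 15317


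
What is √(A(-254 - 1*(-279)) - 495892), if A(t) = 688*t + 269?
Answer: I*√478423 ≈ 691.68*I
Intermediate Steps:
A(t) = 269 + 688*t
√(A(-254 - 1*(-279)) - 495892) = √((269 + 688*(-254 - 1*(-279))) - 495892) = √((269 + 688*(-254 + 279)) - 495892) = √((269 + 688*25) - 495892) = √((269 + 17200) - 495892) = √(17469 - 495892) = √(-478423) = I*√478423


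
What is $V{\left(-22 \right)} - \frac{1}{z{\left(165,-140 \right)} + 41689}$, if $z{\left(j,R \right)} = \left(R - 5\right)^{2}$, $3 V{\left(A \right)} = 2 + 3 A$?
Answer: $- \frac{4013699}{188142} \approx -21.333$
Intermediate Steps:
$V{\left(A \right)} = \frac{2}{3} + A$ ($V{\left(A \right)} = \frac{2 + 3 A}{3} = \frac{2}{3} + A$)
$z{\left(j,R \right)} = \left(-5 + R\right)^{2}$
$V{\left(-22 \right)} - \frac{1}{z{\left(165,-140 \right)} + 41689} = \left(\frac{2}{3} - 22\right) - \frac{1}{\left(-5 - 140\right)^{2} + 41689} = - \frac{64}{3} - \frac{1}{\left(-145\right)^{2} + 41689} = - \frac{64}{3} - \frac{1}{21025 + 41689} = - \frac{64}{3} - \frac{1}{62714} = - \frac{4013699}{188142}$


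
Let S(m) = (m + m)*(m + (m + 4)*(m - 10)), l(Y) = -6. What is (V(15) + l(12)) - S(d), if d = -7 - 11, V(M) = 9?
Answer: 13467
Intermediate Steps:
d = -18
S(m) = 2*m*(m + (-10 + m)*(4 + m)) (S(m) = (2*m)*(m + (4 + m)*(-10 + m)) = (2*m)*(m + (-10 + m)*(4 + m)) = 2*m*(m + (-10 + m)*(4 + m)))
(V(15) + l(12)) - S(d) = (9 - 6) - 2*(-18)*(-40 + (-18)**2 - 5*(-18)) = 3 - 2*(-18)*(-40 + 324 + 90) = 3 - 2*(-18)*374 = 3 - 1*(-13464) = 3 + 13464 = 13467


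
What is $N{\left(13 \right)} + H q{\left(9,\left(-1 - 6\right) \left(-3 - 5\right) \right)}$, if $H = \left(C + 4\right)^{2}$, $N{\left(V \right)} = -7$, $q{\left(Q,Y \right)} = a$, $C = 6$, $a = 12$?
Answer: $1193$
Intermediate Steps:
$q{\left(Q,Y \right)} = 12$
$H = 100$ ($H = \left(6 + 4\right)^{2} = 10^{2} = 100$)
$N{\left(13 \right)} + H q{\left(9,\left(-1 - 6\right) \left(-3 - 5\right) \right)} = -7 + 100 \cdot 12 = -7 + 1200 = 1193$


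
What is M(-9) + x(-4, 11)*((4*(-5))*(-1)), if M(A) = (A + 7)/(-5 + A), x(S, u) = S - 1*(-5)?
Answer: 141/7 ≈ 20.143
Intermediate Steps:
x(S, u) = 5 + S (x(S, u) = S + 5 = 5 + S)
M(A) = (7 + A)/(-5 + A)
M(-9) + x(-4, 11)*((4*(-5))*(-1)) = (7 - 9)/(-5 - 9) + (5 - 4)*((4*(-5))*(-1)) = -2/(-14) + 1*(-20*(-1)) = -1/14*(-2) + 1*20 = ⅐ + 20 = 141/7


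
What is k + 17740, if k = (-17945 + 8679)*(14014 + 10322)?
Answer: -225479636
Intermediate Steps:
k = -225497376 (k = -9266*24336 = -225497376)
k + 17740 = -225497376 + 17740 = -225479636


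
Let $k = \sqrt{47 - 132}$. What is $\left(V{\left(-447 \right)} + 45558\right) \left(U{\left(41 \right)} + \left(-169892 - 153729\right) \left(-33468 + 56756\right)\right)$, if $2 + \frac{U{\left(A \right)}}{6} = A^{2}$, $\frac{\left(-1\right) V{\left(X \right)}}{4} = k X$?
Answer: $-343346763311892 - 13475218683912 i \sqrt{85} \approx -3.4335 \cdot 10^{14} - 1.2424 \cdot 10^{14} i$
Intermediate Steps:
$k = i \sqrt{85}$ ($k = \sqrt{-85} = i \sqrt{85} \approx 9.2195 i$)
$V{\left(X \right)} = - 4 i X \sqrt{85}$ ($V{\left(X \right)} = - 4 i \sqrt{85} X = - 4 i X \sqrt{85}$)
$U{\left(A \right)} = -12 + 6 A^{2}$
$\left(V{\left(-447 \right)} + 45558\right) \left(U{\left(41 \right)} + \left(-169892 - 153729\right) \left(-33468 + 56756\right)\right) = \left(\left(-4\right) i \left(-447\right) \sqrt{85} + 45558\right) \left(\left(-12 + 6 \cdot 41^{2}\right) + \left(-169892 - 153729\right) \left(-33468 + 56756\right)\right) = \left(1788 i \sqrt{85} + 45558\right) \left(\left(-12 + 6 \cdot 1681\right) - 7536485848\right) = \left(45558 + 1788 i \sqrt{85}\right) \left(\left(-12 + 10086\right) - 7536485848\right) = \left(45558 + 1788 i \sqrt{85}\right) \left(10074 - 7536485848\right) = \left(45558 + 1788 i \sqrt{85}\right) \left(-7536475774\right) = -343346763311892 - 13475218683912 i \sqrt{85}$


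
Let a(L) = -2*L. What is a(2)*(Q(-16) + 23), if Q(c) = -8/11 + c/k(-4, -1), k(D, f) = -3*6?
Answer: -9172/99 ≈ -92.646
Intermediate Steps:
k(D, f) = -18
Q(c) = -8/11 - c/18 (Q(c) = -8/11 + c/(-18) = -8*1/11 + c*(-1/18) = -8/11 - c/18)
a(2)*(Q(-16) + 23) = (-2*2)*((-8/11 - 1/18*(-16)) + 23) = -4*((-8/11 + 8/9) + 23) = -4*(16/99 + 23) = -4*2293/99 = -9172/99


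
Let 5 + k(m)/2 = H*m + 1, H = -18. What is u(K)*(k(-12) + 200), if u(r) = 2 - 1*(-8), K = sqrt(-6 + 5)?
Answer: 6240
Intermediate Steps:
K = I (K = sqrt(-1) = I ≈ 1.0*I)
u(r) = 10 (u(r) = 2 + 8 = 10)
k(m) = -8 - 36*m (k(m) = -10 + 2*(-18*m + 1) = -10 + 2*(1 - 18*m) = -10 + (2 - 36*m) = -8 - 36*m)
u(K)*(k(-12) + 200) = 10*((-8 - 36*(-12)) + 200) = 10*((-8 + 432) + 200) = 10*(424 + 200) = 10*624 = 6240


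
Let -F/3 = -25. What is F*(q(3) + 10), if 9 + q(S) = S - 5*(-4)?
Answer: 1800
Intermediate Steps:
F = 75 (F = -3*(-25) = 75)
q(S) = 11 + S (q(S) = -9 + (S - 5*(-4)) = -9 + (S + 20) = -9 + (20 + S) = 11 + S)
F*(q(3) + 10) = 75*((11 + 3) + 10) = 75*(14 + 10) = 75*24 = 1800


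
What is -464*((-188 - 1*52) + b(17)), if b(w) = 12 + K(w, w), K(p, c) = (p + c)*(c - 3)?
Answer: -115072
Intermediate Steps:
K(p, c) = (-3 + c)*(c + p) (K(p, c) = (c + p)*(-3 + c) = (-3 + c)*(c + p))
b(w) = 12 - 6*w + 2*w² (b(w) = 12 + (w² - 3*w - 3*w + w*w) = 12 + (w² - 3*w - 3*w + w²) = 12 + (-6*w + 2*w²) = 12 - 6*w + 2*w²)
-464*((-188 - 1*52) + b(17)) = -464*((-188 - 1*52) + (12 - 6*17 + 2*17²)) = -464*((-188 - 52) + (12 - 102 + 2*289)) = -464*(-240 + (12 - 102 + 578)) = -464*(-240 + 488) = -464*248 = -115072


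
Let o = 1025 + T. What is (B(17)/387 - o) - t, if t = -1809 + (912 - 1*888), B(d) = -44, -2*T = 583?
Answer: 813773/774 ≈ 1051.4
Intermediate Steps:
T = -583/2 (T = -½*583 = -583/2 ≈ -291.50)
o = 1467/2 (o = 1025 - 583/2 = 1467/2 ≈ 733.50)
t = -1785 (t = -1809 + (912 - 888) = -1809 + 24 = -1785)
(B(17)/387 - o) - t = (-44/387 - 1*1467/2) - 1*(-1785) = (-44*1/387 - 1467/2) + 1785 = (-44/387 - 1467/2) + 1785 = -567817/774 + 1785 = 813773/774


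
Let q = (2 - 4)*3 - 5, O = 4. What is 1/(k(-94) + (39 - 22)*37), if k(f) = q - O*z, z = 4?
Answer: 1/602 ≈ 0.0016611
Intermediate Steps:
q = -11 (q = -2*3 - 5 = -6 - 5 = -11)
k(f) = -27 (k(f) = -11 - 4*4 = -11 - 1*16 = -11 - 16 = -27)
1/(k(-94) + (39 - 22)*37) = 1/(-27 + (39 - 22)*37) = 1/(-27 + 17*37) = 1/(-27 + 629) = 1/602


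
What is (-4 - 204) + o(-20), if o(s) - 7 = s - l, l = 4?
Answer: -225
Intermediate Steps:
o(s) = 3 + s (o(s) = 7 + (s - 1*4) = 7 + (s - 4) = 7 + (-4 + s) = 3 + s)
(-4 - 204) + o(-20) = (-4 - 204) + (3 - 20) = -208 - 17 = -225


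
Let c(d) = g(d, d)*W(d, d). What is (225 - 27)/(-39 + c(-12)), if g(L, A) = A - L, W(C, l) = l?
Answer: -66/13 ≈ -5.0769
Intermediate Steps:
c(d) = 0 (c(d) = (d - d)*d = 0*d = 0)
(225 - 27)/(-39 + c(-12)) = (225 - 27)/(-39 + 0) = 198/(-39) = 198*(-1/39) = -66/13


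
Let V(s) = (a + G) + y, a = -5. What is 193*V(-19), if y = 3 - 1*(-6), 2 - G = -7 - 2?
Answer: 2895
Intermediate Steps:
G = 11 (G = 2 - (-7 - 2) = 2 - 1*(-9) = 2 + 9 = 11)
y = 9 (y = 3 + 6 = 9)
V(s) = 15 (V(s) = (-5 + 11) + 9 = 6 + 9 = 15)
193*V(-19) = 193*15 = 2895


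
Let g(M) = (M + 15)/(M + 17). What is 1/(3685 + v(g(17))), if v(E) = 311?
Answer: 1/3996 ≈ 0.00025025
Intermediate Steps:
g(M) = (15 + M)/(17 + M)
1/(3685 + v(g(17))) = 1/(3685 + 311) = 1/3996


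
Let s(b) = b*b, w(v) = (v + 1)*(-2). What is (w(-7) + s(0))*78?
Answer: 936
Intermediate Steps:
w(v) = -2 - 2*v (w(v) = (1 + v)*(-2) = -2 - 2*v)
s(b) = b²
(w(-7) + s(0))*78 = ((-2 - 2*(-7)) + 0²)*78 = ((-2 + 14) + 0)*78 = (12 + 0)*78 = 12*78 = 936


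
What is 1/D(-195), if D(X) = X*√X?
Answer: I*√195/38025 ≈ 0.00036724*I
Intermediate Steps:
D(X) = X^(3/2)
1/D(-195) = 1/((-195)^(3/2)) = 1/(-195*I*√195) = I*√195/38025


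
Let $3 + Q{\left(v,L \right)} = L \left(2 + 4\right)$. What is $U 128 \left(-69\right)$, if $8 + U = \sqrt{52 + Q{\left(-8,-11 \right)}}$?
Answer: $70656 - 8832 i \sqrt{17} \approx 70656.0 - 36415.0 i$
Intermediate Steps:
$Q{\left(v,L \right)} = -3 + 6 L$ ($Q{\left(v,L \right)} = -3 + L \left(2 + 4\right) = -3 + L 6 = -3 + 6 L$)
$U = -8 + i \sqrt{17}$ ($U = -8 + \sqrt{52 + \left(-3 + 6 \left(-11\right)\right)} = -8 + \sqrt{52 - 69} = -8 + \sqrt{-17} = -8 + i \sqrt{17} \approx -8.0 + 4.1231 i$)
$U 128 \left(-69\right) = \left(-8 + i \sqrt{17}\right) 128 \left(-69\right) = \left(-8 + i \sqrt{17}\right) \left(-8832\right) = 70656 - 8832 i \sqrt{17}$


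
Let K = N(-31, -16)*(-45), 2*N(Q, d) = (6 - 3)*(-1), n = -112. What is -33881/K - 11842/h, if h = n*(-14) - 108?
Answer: -10053119/19710 ≈ -510.05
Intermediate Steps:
N(Q, d) = -3/2 (N(Q, d) = ((6 - 3)*(-1))/2 = (3*(-1))/2 = (½)*(-3) = -3/2)
h = 1460 (h = -112*(-14) - 108 = 1568 - 108 = 1460)
K = 135/2 (K = -3/2*(-45) = 135/2 ≈ 67.500)
-33881/K - 11842/h = -33881/135/2 - 11842/1460 = -33881*2/135 - 11842*1/1460 = -67762/135 - 5921/730 = -10053119/19710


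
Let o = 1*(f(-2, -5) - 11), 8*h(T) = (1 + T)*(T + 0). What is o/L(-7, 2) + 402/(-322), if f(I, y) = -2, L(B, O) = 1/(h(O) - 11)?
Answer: 85009/644 ≈ 132.00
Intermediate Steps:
h(T) = T*(1 + T)/8 (h(T) = ((1 + T)*(T + 0))/8 = ((1 + T)*T)/8 = (T*(1 + T))/8 = T*(1 + T)/8)
L(B, O) = 1/(-11 + O*(1 + O)/8) (L(B, O) = 1/(O*(1 + O)/8 - 11) = 1/(-11 + O*(1 + O)/8))
o = -13 (o = 1*(-2 - 11) = 1*(-13) = -13)
o/L(-7, 2) + 402/(-322) = -(-143 + 13*(1 + 2)/4) + 402/(-322) = -13/(8/(-88 + 2*3)) + 402*(-1/322) = -13/(8/(-88 + 6)) - 201/161 = -13/(8/(-82)) - 201/161 = -13/(8*(-1/82)) - 201/161 = -13/(-4/41) - 201/161 = -13*(-41/4) - 201/161 = 533/4 - 201/161 = 85009/644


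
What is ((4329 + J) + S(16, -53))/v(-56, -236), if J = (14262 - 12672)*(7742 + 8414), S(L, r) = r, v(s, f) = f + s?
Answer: -6423079/73 ≈ -87987.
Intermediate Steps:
J = 25688040 (J = 1590*16156 = 25688040)
((4329 + J) + S(16, -53))/v(-56, -236) = ((4329 + 25688040) - 53)/(-236 - 56) = (25692369 - 53)/(-292) = 25692316*(-1/292) = -6423079/73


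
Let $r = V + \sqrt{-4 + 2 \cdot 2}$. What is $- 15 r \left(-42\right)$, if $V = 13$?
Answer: $8190$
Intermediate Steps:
$r = 13$ ($r = 13 + \sqrt{-4 + 2 \cdot 2} = 13 + \sqrt{-4 + 4} = 13 + \sqrt{0} = 13 + 0 = 13$)
$- 15 r \left(-42\right) = \left(-15\right) 13 \left(-42\right) = \left(-195\right) \left(-42\right) = 8190$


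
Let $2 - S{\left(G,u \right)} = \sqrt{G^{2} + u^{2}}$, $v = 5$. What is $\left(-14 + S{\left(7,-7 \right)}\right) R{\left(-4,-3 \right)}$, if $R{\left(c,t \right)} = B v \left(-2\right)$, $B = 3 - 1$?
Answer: $240 + 140 \sqrt{2} \approx 437.99$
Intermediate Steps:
$B = 2$
$S{\left(G,u \right)} = 2 - \sqrt{G^{2} + u^{2}}$
$R{\left(c,t \right)} = -20$ ($R{\left(c,t \right)} = 2 \cdot 5 \left(-2\right) = 10 \left(-2\right) = -20$)
$\left(-14 + S{\left(7,-7 \right)}\right) R{\left(-4,-3 \right)} = \left(-14 + \left(2 - \sqrt{7^{2} + \left(-7\right)^{2}}\right)\right) \left(-20\right) = \left(-14 + \left(2 - \sqrt{49 + 49}\right)\right) \left(-20\right) = \left(-14 + \left(2 - \sqrt{98}\right)\right) \left(-20\right) = \left(-14 + \left(2 - 7 \sqrt{2}\right)\right) \left(-20\right) = \left(-12 - 7 \sqrt{2}\right) \left(-20\right) = 240 + 140 \sqrt{2}$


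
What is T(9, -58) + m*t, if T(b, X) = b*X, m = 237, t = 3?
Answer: 189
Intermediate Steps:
T(b, X) = X*b
T(9, -58) + m*t = -58*9 + 237*3 = -522 + 711 = 189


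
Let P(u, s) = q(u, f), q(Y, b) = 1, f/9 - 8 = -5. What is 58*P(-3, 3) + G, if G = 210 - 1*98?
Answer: 170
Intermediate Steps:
f = 27 (f = 72 + 9*(-5) = 72 - 45 = 27)
P(u, s) = 1
G = 112 (G = 210 - 98 = 112)
58*P(-3, 3) + G = 58*1 + 112 = 58 + 112 = 170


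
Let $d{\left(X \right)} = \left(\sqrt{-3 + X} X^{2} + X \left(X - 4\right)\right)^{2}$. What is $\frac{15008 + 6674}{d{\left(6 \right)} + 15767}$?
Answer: $\frac{429281918}{389760913} - \frac{18733248 \sqrt{3}}{389760913} \approx 1.0182$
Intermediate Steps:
$d{\left(X \right)} = \left(X \left(-4 + X\right) + X^{2} \sqrt{-3 + X}\right)^{2}$ ($d{\left(X \right)} = \left(X^{2} \sqrt{-3 + X} + X \left(-4 + X\right)\right)^{2} = \left(X \left(-4 + X\right) + X^{2} \sqrt{-3 + X}\right)^{2}$)
$\frac{15008 + 6674}{d{\left(6 \right)} + 15767} = \frac{15008 + 6674}{6^{2} \left(-4 + 6 + 6 \sqrt{-3 + 6}\right)^{2} + 15767} = \frac{21682}{36 \left(-4 + 6 + 6 \sqrt{3}\right)^{2} + 15767} = \frac{21682}{36 \left(2 + 6 \sqrt{3}\right)^{2} + 15767} = \frac{21682}{15767 + 36 \left(2 + 6 \sqrt{3}\right)^{2}}$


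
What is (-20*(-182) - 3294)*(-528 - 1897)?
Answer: -839050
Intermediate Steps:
(-20*(-182) - 3294)*(-528 - 1897) = (3640 - 3294)*(-2425) = 346*(-2425) = -839050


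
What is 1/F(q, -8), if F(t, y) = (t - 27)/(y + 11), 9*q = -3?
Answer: -9/82 ≈ -0.10976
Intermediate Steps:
q = -⅓ (q = (⅑)*(-3) = -⅓ ≈ -0.33333)
F(t, y) = (-27 + t)/(11 + y)
1/F(q, -8) = 1/((-27 - ⅓)/(11 - 8)) = 1/(-82/3/3) = 1/((⅓)*(-82/3)) = 1/(-82/9) = -9/82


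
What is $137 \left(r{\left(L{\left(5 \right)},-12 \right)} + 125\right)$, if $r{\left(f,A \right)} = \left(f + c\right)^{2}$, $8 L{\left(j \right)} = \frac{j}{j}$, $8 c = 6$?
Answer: $\frac{1102713}{64} \approx 17230.0$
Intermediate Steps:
$c = \frac{3}{4}$ ($c = \frac{1}{8} \cdot 6 = \frac{3}{4} \approx 0.75$)
$L{\left(j \right)} = \frac{1}{8}$ ($L{\left(j \right)} = \frac{j \frac{1}{j}}{8} = \frac{1}{8} \cdot 1 = \frac{1}{8}$)
$r{\left(f,A \right)} = \left(\frac{3}{4} + f\right)^{2}$ ($r{\left(f,A \right)} = \left(f + \frac{3}{4}\right)^{2} = \left(\frac{3}{4} + f\right)^{2}$)
$137 \left(r{\left(L{\left(5 \right)},-12 \right)} + 125\right) = 137 \left(\frac{\left(3 + 4 \cdot \frac{1}{8}\right)^{2}}{16} + 125\right) = 137 \left(\frac{\left(3 + \frac{1}{2}\right)^{2}}{16} + 125\right) = 137 \left(\frac{\left(\frac{7}{2}\right)^{2}}{16} + 125\right) = 137 \left(\frac{1}{16} \cdot \frac{49}{4} + 125\right) = 137 \left(\frac{49}{64} + 125\right) = 137 \cdot \frac{8049}{64} = \frac{1102713}{64}$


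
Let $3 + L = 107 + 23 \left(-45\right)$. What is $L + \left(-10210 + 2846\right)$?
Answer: $-8295$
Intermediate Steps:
$L = -931$ ($L = -3 + \left(107 + 23 \left(-45\right)\right) = -3 + \left(107 - 1035\right) = -3 - 928 = -931$)
$L + \left(-10210 + 2846\right) = -931 + \left(-10210 + 2846\right) = -931 - 7364 = -8295$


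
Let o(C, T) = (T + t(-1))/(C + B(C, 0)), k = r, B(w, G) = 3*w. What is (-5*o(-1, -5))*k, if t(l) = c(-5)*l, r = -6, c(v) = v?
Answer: 0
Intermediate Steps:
k = -6
t(l) = -5*l
o(C, T) = (5 + T)/(4*C) (o(C, T) = (T - 5*(-1))/(C + 3*C) = (T + 5)/((4*C)) = (5 + T)*(1/(4*C)) = (5 + T)/(4*C))
(-5*o(-1, -5))*k = -5*(5 - 5)/(4*(-1))*(-6) = -5*(-1)*0/4*(-6) = -5*0*(-6) = 0*(-6) = 0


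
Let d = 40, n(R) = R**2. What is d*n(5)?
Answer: 1000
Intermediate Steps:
d*n(5) = 40*5**2 = 40*25 = 1000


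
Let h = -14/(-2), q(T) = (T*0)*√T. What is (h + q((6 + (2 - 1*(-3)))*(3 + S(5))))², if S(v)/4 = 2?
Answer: 49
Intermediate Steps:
S(v) = 8 (S(v) = 4*2 = 8)
q(T) = 0 (q(T) = 0*√T = 0)
h = 7 (h = -14*(-1)/2 = -7*(-1) = 7)
(h + q((6 + (2 - 1*(-3)))*(3 + S(5))))² = (7 + 0)² = 7² = 49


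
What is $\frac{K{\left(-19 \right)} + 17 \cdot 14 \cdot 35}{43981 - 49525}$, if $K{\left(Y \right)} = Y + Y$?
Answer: $- \frac{691}{462} \approx -1.4957$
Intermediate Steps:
$K{\left(Y \right)} = 2 Y$
$\frac{K{\left(-19 \right)} + 17 \cdot 14 \cdot 35}{43981 - 49525} = \frac{2 \left(-19\right) + 17 \cdot 14 \cdot 35}{43981 - 49525} = \frac{-38 + 238 \cdot 35}{-5544} = \left(-38 + 8330\right) \left(- \frac{1}{5544}\right) = 8292 \left(- \frac{1}{5544}\right) = - \frac{691}{462}$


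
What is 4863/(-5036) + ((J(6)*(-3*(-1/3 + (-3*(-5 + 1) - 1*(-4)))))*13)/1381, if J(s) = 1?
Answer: -9792799/6954716 ≈ -1.4081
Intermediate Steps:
4863/(-5036) + ((J(6)*(-3*(-1/3 + (-3*(-5 + 1) - 1*(-4)))))*13)/1381 = 4863/(-5036) + ((1*(-3*(-1/3 + (-3*(-5 + 1) - 1*(-4)))))*13)/1381 = 4863*(-1/5036) + ((1*(-3*(-1*1/3 + (-3*(-4) + 4))))*13)*(1/1381) = -4863/5036 + ((1*(-3*(-1/3 + (12 + 4))))*13)*(1/1381) = -4863/5036 + ((1*(-3*(-1/3 + 16)))*13)*(1/1381) = -4863/5036 + ((1*(-3*47/3))*13)*(1/1381) = -4863/5036 + ((1*(-47))*13)*(1/1381) = -4863/5036 - 47*13*(1/1381) = -4863/5036 - 611*1/1381 = -4863/5036 - 611/1381 = -9792799/6954716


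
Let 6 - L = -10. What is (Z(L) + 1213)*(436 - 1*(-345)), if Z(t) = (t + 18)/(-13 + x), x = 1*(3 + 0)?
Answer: 4723488/5 ≈ 9.4470e+5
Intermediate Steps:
L = 16 (L = 6 - 1*(-10) = 6 + 10 = 16)
x = 3 (x = 1*3 = 3)
Z(t) = -9/5 - t/10 (Z(t) = (t + 18)/(-13 + 3) = (18 + t)/(-10) = (18 + t)*(-1/10) = -9/5 - t/10)
(Z(L) + 1213)*(436 - 1*(-345)) = ((-9/5 - 1/10*16) + 1213)*(436 - 1*(-345)) = ((-9/5 - 8/5) + 1213)*(436 + 345) = (-17/5 + 1213)*781 = (6048/5)*781 = 4723488/5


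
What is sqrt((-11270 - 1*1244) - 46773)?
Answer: I*sqrt(59287) ≈ 243.49*I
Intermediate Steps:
sqrt((-11270 - 1*1244) - 46773) = sqrt((-11270 - 1244) - 46773) = sqrt(-12514 - 46773) = sqrt(-59287) = I*sqrt(59287)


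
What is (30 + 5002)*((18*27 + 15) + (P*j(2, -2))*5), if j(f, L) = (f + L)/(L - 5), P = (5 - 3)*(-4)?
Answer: 2521032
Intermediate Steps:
P = -8 (P = 2*(-4) = -8)
j(f, L) = (L + f)/(-5 + L)
(30 + 5002)*((18*27 + 15) + (P*j(2, -2))*5) = (30 + 5002)*((18*27 + 15) - 8*(-2 + 2)/(-5 - 2)*5) = 5032*((486 + 15) - 8*0/(-7)*5) = 5032*(501 - (-8)*0/7*5) = 5032*(501 - 8*0*5) = 5032*(501 + 0*5) = 5032*(501 + 0) = 5032*501 = 2521032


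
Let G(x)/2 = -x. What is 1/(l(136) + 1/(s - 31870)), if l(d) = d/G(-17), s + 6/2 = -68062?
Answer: 99935/399739 ≈ 0.25000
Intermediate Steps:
G(x) = -2*x (G(x) = 2*(-x) = -2*x)
s = -68065 (s = -3 - 68062 = -68065)
l(d) = d/34 (l(d) = d/((-2*(-17))) = d/34)
1/(l(136) + 1/(s - 31870)) = 1/((1/34)*136 + 1/(-68065 - 31870)) = 1/(4 + 1/(-99935)) = 1/(4 - 1/99935) = 1/(399739/99935) = 99935/399739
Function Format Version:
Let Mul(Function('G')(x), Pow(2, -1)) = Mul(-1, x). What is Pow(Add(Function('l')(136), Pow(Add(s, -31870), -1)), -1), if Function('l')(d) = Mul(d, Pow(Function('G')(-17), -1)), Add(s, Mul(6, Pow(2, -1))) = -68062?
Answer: Rational(99935, 399739) ≈ 0.25000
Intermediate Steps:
Function('G')(x) = Mul(-2, x) (Function('G')(x) = Mul(2, Mul(-1, x)) = Mul(-2, x))
s = -68065 (s = Add(-3, -68062) = -68065)
Function('l')(d) = Mul(Rational(1, 34), d) (Function('l')(d) = Mul(d, Pow(Mul(-2, -17), -1)) = Mul(d, Pow(34, -1)) = Mul(d, Rational(1, 34)) = Mul(Rational(1, 34), d))
Pow(Add(Function('l')(136), Pow(Add(s, -31870), -1)), -1) = Pow(Add(Mul(Rational(1, 34), 136), Pow(Add(-68065, -31870), -1)), -1) = Pow(Add(4, Pow(-99935, -1)), -1) = Pow(Add(4, Rational(-1, 99935)), -1) = Pow(Rational(399739, 99935), -1) = Rational(99935, 399739)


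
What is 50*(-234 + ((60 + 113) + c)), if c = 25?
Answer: -1800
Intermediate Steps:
50*(-234 + ((60 + 113) + c)) = 50*(-234 + ((60 + 113) + 25)) = 50*(-234 + (173 + 25)) = 50*(-234 + 198) = 50*(-36) = -1800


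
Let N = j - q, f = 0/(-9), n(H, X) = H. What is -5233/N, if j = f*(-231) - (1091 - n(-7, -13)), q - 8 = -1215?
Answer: -5233/109 ≈ -48.009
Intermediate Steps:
q = -1207 (q = 8 - 1215 = -1207)
f = 0 (f = 0*(-⅑) = 0)
j = -1098 (j = 0*(-231) - (1091 - 1*(-7)) = 0 - (1091 + 7) = 0 - 1*1098 = 0 - 1098 = -1098)
N = 109 (N = -1098 - 1*(-1207) = -1098 + 1207 = 109)
-5233/N = -5233/109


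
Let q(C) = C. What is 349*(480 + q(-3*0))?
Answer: 167520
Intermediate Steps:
349*(480 + q(-3*0)) = 349*(480 - 3*0) = 349*(480 + 0) = 349*480 = 167520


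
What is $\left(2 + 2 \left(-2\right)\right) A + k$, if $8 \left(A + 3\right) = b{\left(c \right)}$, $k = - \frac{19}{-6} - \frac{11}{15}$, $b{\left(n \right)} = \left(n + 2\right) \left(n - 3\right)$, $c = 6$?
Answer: $\frac{73}{30} \approx 2.4333$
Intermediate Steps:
$b{\left(n \right)} = \left(-3 + n\right) \left(2 + n\right)$ ($b{\left(n \right)} = \left(2 + n\right) \left(-3 + n\right) = \left(-3 + n\right) \left(2 + n\right)$)
$k = \frac{73}{30}$ ($k = \left(-19\right) \left(- \frac{1}{6}\right) - \frac{11}{15} = \frac{19}{6} - \frac{11}{15} = \frac{73}{30} \approx 2.4333$)
$A = 0$ ($A = -3 + \frac{-6 + 6^{2} - 6}{8} = -3 + \frac{-6 + 36 - 6}{8} = -3 + \frac{1}{8} \cdot 24 = -3 + 3 = 0$)
$\left(2 + 2 \left(-2\right)\right) A + k = \left(2 + 2 \left(-2\right)\right) 0 + \frac{73}{30} = \left(2 - 4\right) 0 + \frac{73}{30} = \left(-2\right) 0 + \frac{73}{30} = 0 + \frac{73}{30} = \frac{73}{30}$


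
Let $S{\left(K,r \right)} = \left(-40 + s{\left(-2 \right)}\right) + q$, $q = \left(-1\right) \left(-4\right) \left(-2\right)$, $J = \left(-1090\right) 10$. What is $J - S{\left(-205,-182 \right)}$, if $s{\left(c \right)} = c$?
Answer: $-10850$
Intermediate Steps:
$J = -10900$
$q = -8$ ($q = 4 \left(-2\right) = -8$)
$S{\left(K,r \right)} = -50$ ($S{\left(K,r \right)} = \left(-40 - 2\right) - 8 = -42 - 8 = -50$)
$J - S{\left(-205,-182 \right)} = -10900 - -50 = -10900 + 50 = -10850$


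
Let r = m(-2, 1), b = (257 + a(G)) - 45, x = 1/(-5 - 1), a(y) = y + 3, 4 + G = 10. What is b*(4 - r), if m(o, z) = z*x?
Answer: 5525/6 ≈ 920.83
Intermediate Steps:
G = 6 (G = -4 + 10 = 6)
a(y) = 3 + y
x = -1/6 (x = 1/(-6) = -1/6 ≈ -0.16667)
m(o, z) = -z/6 (m(o, z) = z*(-1/6) = -z/6)
b = 221 (b = (257 + (3 + 6)) - 45 = (257 + 9) - 45 = 266 - 45 = 221)
r = -1/6 (r = -1/6*1 = -1/6 ≈ -0.16667)
b*(4 - r) = 221*(4 - 1*(-1/6)) = 221*(4 + 1/6) = 221*(25/6) = 5525/6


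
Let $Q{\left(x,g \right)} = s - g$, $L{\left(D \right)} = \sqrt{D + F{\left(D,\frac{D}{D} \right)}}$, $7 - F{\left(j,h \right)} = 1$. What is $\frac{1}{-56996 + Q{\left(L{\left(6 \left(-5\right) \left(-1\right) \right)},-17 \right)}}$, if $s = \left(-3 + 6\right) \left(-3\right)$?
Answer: $- \frac{1}{56988} \approx -1.7548 \cdot 10^{-5}$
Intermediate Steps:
$F{\left(j,h \right)} = 6$ ($F{\left(j,h \right)} = 7 - 1 = 6$)
$s = -9$ ($s = 3 \left(-3\right) = -9$)
$L{\left(D \right)} = \sqrt{6 + D}$ ($L{\left(D \right)} = \sqrt{D + 6} = \sqrt{6 + D}$)
$Q{\left(x,g \right)} = -9 - g$
$\frac{1}{-56996 + Q{\left(L{\left(6 \left(-5\right) \left(-1\right) \right)},-17 \right)}} = \frac{1}{-56996 - -8} = \frac{1}{-56996 + \left(-9 + 17\right)} = \frac{1}{-56996 + 8} = \frac{1}{-56988} = - \frac{1}{56988}$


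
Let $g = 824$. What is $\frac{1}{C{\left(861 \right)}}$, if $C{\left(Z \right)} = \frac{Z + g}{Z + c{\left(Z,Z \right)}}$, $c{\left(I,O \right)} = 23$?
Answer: $\frac{884}{1685} \approx 0.52463$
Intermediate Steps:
$C{\left(Z \right)} = \frac{824 + Z}{23 + Z}$ ($C{\left(Z \right)} = \frac{Z + 824}{Z + 23} = \frac{824 + Z}{23 + Z}$)
$\frac{1}{C{\left(861 \right)}} = \frac{1}{\frac{1}{23 + 861} \left(824 + 861\right)} = \frac{1}{\frac{1}{884} \cdot 1685} = \frac{1}{\frac{1685}{884}} = \frac{884}{1685}$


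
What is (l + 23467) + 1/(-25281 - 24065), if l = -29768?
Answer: -310929147/49346 ≈ -6301.0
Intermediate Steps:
(l + 23467) + 1/(-25281 - 24065) = (-29768 + 23467) + 1/(-25281 - 24065) = -6301 + 1/(-49346) = -6301 - 1/49346 = -310929147/49346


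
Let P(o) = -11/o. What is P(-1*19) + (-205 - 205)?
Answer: -7779/19 ≈ -409.42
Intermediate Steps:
P(-1*19) + (-205 - 205) = -11/((-1*19)) + (-205 - 205) = -11/(-19) - 410 = -11*(-1/19) - 410 = 11/19 - 410 = -7779/19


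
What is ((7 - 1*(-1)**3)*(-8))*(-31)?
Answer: 1984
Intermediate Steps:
((7 - 1*(-1)**3)*(-8))*(-31) = ((7 - 1*(-1))*(-8))*(-31) = ((7 + 1)*(-8))*(-31) = (8*(-8))*(-31) = -64*(-31) = 1984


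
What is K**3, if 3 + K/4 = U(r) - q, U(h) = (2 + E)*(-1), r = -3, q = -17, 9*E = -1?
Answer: 82881856/729 ≈ 1.1369e+5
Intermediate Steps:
E = -1/9 (E = (1/9)*(-1) = -1/9 ≈ -0.11111)
U(h) = -17/9 (U(h) = (2 - 1/9)*(-1) = (17/9)*(-1) = -17/9)
K = 436/9 (K = -12 + 4*(-17/9 - 1*(-17)) = -12 + 4*(-17/9 + 17) = -12 + 4*(136/9) = -12 + 544/9 = 436/9 ≈ 48.444)
K**3 = (436/9)**3 = 82881856/729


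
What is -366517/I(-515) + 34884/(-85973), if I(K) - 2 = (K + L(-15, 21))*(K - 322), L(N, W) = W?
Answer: -45934402361/35548116040 ≈ -1.2922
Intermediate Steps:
I(K) = 2 + (-322 + K)*(21 + K) (I(K) = 2 + (K + 21)*(K - 322) = 2 + (21 + K)*(-322 + K) = 2 + (-322 + K)*(21 + K))
-366517/I(-515) + 34884/(-85973) = -366517/(-6760 + (-515)² - 301*(-515)) + 34884/(-85973) = -366517/(-6760 + 265225 + 155015) + 34884*(-1/85973) = -366517/413480 - 34884/85973 = -45934402361/35548116040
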